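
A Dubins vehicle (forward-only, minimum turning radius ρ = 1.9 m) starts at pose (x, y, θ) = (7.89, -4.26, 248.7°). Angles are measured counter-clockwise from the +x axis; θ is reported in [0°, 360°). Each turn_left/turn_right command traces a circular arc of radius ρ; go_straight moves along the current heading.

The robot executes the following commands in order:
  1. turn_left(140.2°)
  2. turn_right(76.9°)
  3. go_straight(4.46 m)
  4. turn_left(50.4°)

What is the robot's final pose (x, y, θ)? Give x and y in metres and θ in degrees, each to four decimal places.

(17.3845, -10.9470, 2.4000°)

set_pose: (x, y, θ) = (7.8900, -4.2600, 248.7000°), ρ = 1.9
turn_left(140.2°): centre at ρ to the left, rotate +140.2° → (10.5784, -6.6136, 388.9000° ≡ 28.9000°)
turn_right(76.9°): centre at ρ to the right, rotate −76.9° → (12.9087, -7.0056, -48.0000° ≡ 312.0000°)
go_straight(4.46): x += 4.46·cos θ, y += 4.46·sin θ → (15.8930, -10.3200, 312.0000°)
turn_left(50.4°): centre at ρ to the left, rotate +50.4° → (17.3845, -10.9470, 362.4000° ≡ 2.4000°)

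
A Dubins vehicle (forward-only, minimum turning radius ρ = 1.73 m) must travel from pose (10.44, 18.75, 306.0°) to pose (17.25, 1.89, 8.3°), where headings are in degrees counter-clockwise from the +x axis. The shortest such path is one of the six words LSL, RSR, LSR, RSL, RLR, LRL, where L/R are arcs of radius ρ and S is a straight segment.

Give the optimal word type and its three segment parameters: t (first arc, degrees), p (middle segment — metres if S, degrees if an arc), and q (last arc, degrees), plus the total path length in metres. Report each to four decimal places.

Let ψ = atan2(Δy, Δx) = atan2(-16.86, 6.81) = -68.0055° be the start→goal bearing.
Normalize: d = |goal − start| / ρ = 18.183391/1.73 = 10.510631, α = (θ_start − ψ) mod 360° = 14.0055° = 0.244442 rad, β = (θ_goal − ψ) mod 360° = 76.3055° = 1.331782 rad.
Common terms: sin α = 0.242015, cos α = 0.970273, sin β = 0.971572, cos β = 0.236745, cos(α−β) = 0.464842, d² = 110.473354. Work in radians in the unit-radius frame; every candidate has L = ρ·(t + p + q).
LSL: p² = 2 + d² − 2cos(α−β) + 2d(sin α − sin β) = 96.207465; p = √p² = 9.808540; φ = atan2(cos β − cos α, d + sin α − sin β) = -0.074854 rad; t = (φ − α) mod 2π = 5.963889 rad, q = (β − φ) mod 2π = 1.406637 rad → L = 1.73·(5.963889 + 9.808540 + 1.406637) = 1.73·17.179066 = 29.719784 m
RSR: p² = 2 + d² − 2cos(α−β) + 2d(sin β − sin α) = 126.879874; p = √p² = 11.264097; φ = atan2(cos α − cos β, d − sin α + sin β) = 0.065167 rad; t = (α − φ) mod 2π = 0.179275 rad, q = (φ − β) mod 2π = 5.016570 rad → L = 1.73·(0.179275 + 11.264097 + 5.016570) = 1.73·16.459942 = 28.475699 m
LSR: p² = d² − 2 + 2cos(α−β) + 2d(sin α + sin β) = 134.914164; p = √p² = 11.615256; φ = atan2(−cos α − cos β, d + sin α + sin β) − atan2(−2, p) = 0.067926 rad; t = (φ − α) mod 2π = 6.106669 rad, q = (φ − β) mod 2π = 5.019329 rad → L = 1.73·(6.106669 + 11.615256 + 5.019329) = 1.73·22.741254 = 39.342369 m
RSL: p² = d² − 2 + 2cos(α−β) − 2d(sin α + sin β) = 83.891912; p = √p² = 9.159253; φ = atan2(cos α + cos β, d − sin α − sin β) − atan2(2, p) = -0.085878 rad; t = (α − φ) mod 2π = 0.330320 rad, q = (β − φ) mod 2π = 1.417660 rad → L = 1.73·(0.330320 + 9.159253 + 1.417660) = 1.73·10.907233 = 18.869513 m
RLR: c = (6 − d² + 2cos(α−β) + 2d(sin α − sin β))/8 = -14.859984, |c| > 1 → infeasible
LRL: c = (6 − d² + 2cos(α−β) − 2d(sin α − sin β))/8 = -11.025933, |c| > 1 → infeasible
Shortest: RSL with L = 18.869513 m ≈ 18.8695 m
Convert RSL to answer units (arcs ×180/π): t = 0.330320·180/π = 18.9259°, p = ρ·p = 1.73·9.159253 = 15.8455 m, q = 1.417660·180/π = 81.2259°, L = 18.8695 m.

RSL: t = 18.9259°, p = 15.8455 m, q = 81.2259°, L = 18.8695 m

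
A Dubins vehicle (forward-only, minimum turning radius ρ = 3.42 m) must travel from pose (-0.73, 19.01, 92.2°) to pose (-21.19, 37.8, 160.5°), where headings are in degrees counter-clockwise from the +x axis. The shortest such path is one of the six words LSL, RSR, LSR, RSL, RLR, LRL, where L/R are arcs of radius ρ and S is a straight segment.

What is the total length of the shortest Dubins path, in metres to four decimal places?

Let ψ = atan2(Δy, Δx) = atan2(18.79, -20.46) = 137.4363° be the start→goal bearing.
Normalize: d = |goal − start| / ρ = 27.779051/3.42 = 8.122530, α = (θ_start − ψ) mod 360° = 314.7637° = 5.493662 rad, β = (θ_goal − ψ) mod 360° = 23.0637° = 0.402537 rad.
Common terms: sin α = -0.710017, cos α = 0.704184, sin β = 0.391754, cos β = 0.920070, cos(α−β) = 0.369747, d² = 65.975488. Work in radians in the unit-radius frame; every candidate has L = ρ·(t + p + q).
LSL: p² = 2 + d² − 2cos(α−β) + 2d(sin α − sin β) = 49.337657; p = √p² = 7.024077; φ = atan2(cos β − cos α, d + sin α − sin β) = 0.030740 rad; t = (φ − α) mod 2π = 0.820263 rad, q = (β − φ) mod 2π = 0.371797 rad → L = 3.42·(0.820263 + 7.024077 + 0.371797) = 3.42·8.216137 = 28.099188 m
RSR: p² = 2 + d² − 2cos(α−β) + 2d(sin β − sin α) = 85.134332; p = √p² = 9.226827; φ = atan2(cos α − cos β, d − sin α + sin β) = -0.023400 rad; t = (α − φ) mod 2π = 5.517062 rad, q = (φ − β) mod 2π = 5.857249 rad → L = 3.42·(5.517062 + 9.226827 + 5.857249) = 3.42·20.601138 = 70.455890 m
LSR: p² = d² − 2 + 2cos(α−β) + 2d(sin α + sin β) = 59.544767; p = √p² = 7.716526; φ = atan2(−cos α − cos β, d + sin α + sin β) − atan2(−2, p) = 0.048409 rad; t = (φ − α) mod 2π = 0.837932 rad, q = (φ − β) mod 2π = 5.929057 rad → L = 3.42·(0.837932 + 7.716526 + 5.929057) = 3.42·14.483515 = 49.533621 m
RSL: p² = d² − 2 + 2cos(α−β) − 2d(sin α + sin β) = 69.885196; p = √p² = 8.359737; φ = atan2(cos α + cos β, d − sin α − sin β) − atan2(2, p) = -0.044723 rad; t = (α − φ) mod 2π = 5.538385 rad, q = (β − φ) mod 2π = 0.447260 rad → L = 3.42·(5.538385 + 8.359737 + 0.447260) = 3.42·14.345381 = 49.061204 m
RLR: c = (6 − d² + 2cos(α−β) + 2d(sin α − sin β))/8 = -9.641792, |c| > 1 → infeasible
LRL: c = (6 − d² + 2cos(α−β) − 2d(sin α − sin β))/8 = -5.167207, |c| > 1 → infeasible
Shortest: LSL with L = 28.099188 m ≈ 28.0992 m

28.0992 m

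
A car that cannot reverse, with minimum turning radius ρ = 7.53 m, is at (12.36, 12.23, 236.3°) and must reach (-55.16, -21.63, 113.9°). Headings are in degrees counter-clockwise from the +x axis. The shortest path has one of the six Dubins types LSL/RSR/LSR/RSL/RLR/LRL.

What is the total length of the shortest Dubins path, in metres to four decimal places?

Let ψ = atan2(Δy, Δx) = atan2(-33.86, -67.52) = -153.3671° be the start→goal bearing.
Normalize: d = |goal − start| / ρ = 75.534429/7.53 = 10.031133, α = (θ_start − ψ) mod 360° = 29.6671° = 0.517789 rad, β = (θ_goal − ψ) mod 360° = 267.2671° = 4.664691 rad.
Common terms: sin α = 0.494960, cos α = 0.868916, sin β = -0.998863, cos β = -0.047680, cos(α−β) = -0.535827, d² = 100.623623. Work in radians in the unit-radius frame; every candidate has L = ρ·(t + p + q).
LSL: p² = 2 + d² − 2cos(α−β) + 2d(sin α − sin β) = 133.664741; p = √p² = 11.561347; φ = atan2(cos β − cos α, d + sin α − sin β) = -0.079364 rad; t = (φ − α) mod 2π = 5.686032 rad, q = (β − φ) mod 2π = 4.744055 rad → L = 7.53·(5.686032 + 11.561347 + 4.744055) = 7.53·21.991434 = 165.595501 m
RSR: p² = 2 + d² − 2cos(α−β) + 2d(sin β − sin α) = 73.725813; p = √p² = 8.586374; φ = atan2(cos α − cos β, d − sin α + sin β) = 0.106954 rad; t = (α − φ) mod 2π = 0.410835 rad, q = (φ − β) mod 2π = 1.725448 rad → L = 7.53·(0.410835 + 8.586374 + 1.725448) = 7.53·10.722657 = 80.741605 m
LSR: p² = d² − 2 + 2cos(α−β) + 2d(sin α + sin β) = 87.442538; p = √p² = 9.351071; φ = atan2(−cos α − cos β, d + sin α + sin β) − atan2(−2, p) = 0.124718 rad; t = (φ − α) mod 2π = 5.890115 rad, q = (φ − β) mod 2π = 1.743213 rad → L = 7.53·(5.890115 + 9.351071 + 1.743213) = 7.53·16.984399 = 127.892527 m
RSL: p² = d² − 2 + 2cos(α−β) − 2d(sin α + sin β) = 107.661402; p = √p² = 10.376001; φ = atan2(cos α + cos β, d − sin α − sin β) − atan2(2, p) = -0.112622 rad; t = (α − φ) mod 2π = 0.630410 rad, q = (β − φ) mod 2π = 4.777313 rad → L = 7.53·(0.630410 + 10.376001 + 4.777313) = 7.53·15.783724 = 118.851443 m
RLR: c = (6 − d² + 2cos(α−β) + 2d(sin α − sin β))/8 = -8.215727, |c| > 1 → infeasible
LRL: c = (6 − d² + 2cos(α−β) − 2d(sin α − sin β))/8 = -15.708093, |c| > 1 → infeasible
Shortest: RSR with L = 80.741605 m ≈ 80.7416 m

80.7416 m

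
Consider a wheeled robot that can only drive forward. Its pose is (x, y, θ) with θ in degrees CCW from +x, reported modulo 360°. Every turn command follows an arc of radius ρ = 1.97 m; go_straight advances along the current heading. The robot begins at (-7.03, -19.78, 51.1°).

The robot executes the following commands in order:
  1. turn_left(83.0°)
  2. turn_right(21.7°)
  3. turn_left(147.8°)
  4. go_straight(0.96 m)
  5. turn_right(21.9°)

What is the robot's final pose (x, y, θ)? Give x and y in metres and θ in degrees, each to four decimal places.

set_pose: (x, y, θ) = (-7.0300, -19.7800, 51.1000°), ρ = 1.97
turn_left(83.0°): centre at ρ to the left, rotate +83.0° → (-7.1484, -17.1720, 134.1000°)
turn_right(21.7°): centre at ρ to the right, rotate −21.7° → (-7.5551, -16.5517, 112.4000°)
turn_left(147.8°): centre at ρ to the left, rotate +147.8° → (-11.3177, -16.9671, 260.2000°)
go_straight(0.96): x += 0.96·cos θ, y += 0.96·sin θ → (-11.4811, -17.9131, 260.2000°)
turn_right(21.9°): centre at ρ to the right, rotate −21.9° → (-11.7462, -18.6130, 238.3000°)

(-11.7462, -18.6130, 238.3000°)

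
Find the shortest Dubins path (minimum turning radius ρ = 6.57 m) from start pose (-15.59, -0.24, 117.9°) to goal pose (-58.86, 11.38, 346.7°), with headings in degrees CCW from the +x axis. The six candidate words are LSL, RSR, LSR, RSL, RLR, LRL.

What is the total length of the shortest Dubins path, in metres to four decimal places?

67.9166 m

Let ψ = atan2(Δy, Δx) = atan2(11.62, -43.27) = 164.9681° be the start→goal bearing.
Normalize: d = |goal − start| / ρ = 44.803095/6.57 = 6.819345, α = (θ_start − ψ) mod 360° = 312.9319° = 5.461692 rad, β = (θ_goal − ψ) mod 360° = 181.7319° = 3.171820 rad.
Common terms: sin α = -0.732164, cos α = 0.681129, sin β = -0.030223, cos β = -0.999543, cos(α−β) = -0.658689, d² = 46.503462. Work in radians in the unit-radius frame; every candidate has L = ρ·(t + p + q).
LSL: p² = 2 + d² − 2cos(α−β) + 2d(sin α − sin β) = 40.247292; p = √p² = 6.344075; φ = atan2(cos β − cos α, d + sin α − sin β) = -0.268121 rad; t = (φ − α) mod 2π = 0.553372 rad, q = (β − φ) mod 2π = 3.439941 rad → L = 6.57·(0.553372 + 6.344075 + 3.439941) = 6.57·10.337389 = 67.916644 m
RSR: p² = 2 + d² − 2cos(α−β) + 2d(sin β − sin α) = 59.394390; p = √p² = 7.706776; φ = atan2(cos α − cos β, d − sin α + sin β) = 0.219844 rad; t = (α − φ) mod 2π = 5.241848 rad, q = (φ − β) mod 2π = 3.331209 rad → L = 6.57·(5.241848 + 7.706776 + 3.331209) = 6.57·16.279833 = 106.958502 m
LSR: p² = d² − 2 + 2cos(α−β) + 2d(sin α + sin β) = 32.788129; p = √p² = 5.726092; φ = atan2(−cos α − cos β, d + sin α + sin β) − atan2(−2, p) = 0.388553 rad; t = (φ − α) mod 2π = 1.210046 rad, q = (φ − β) mod 2π = 3.499918 rad → L = 6.57·(1.210046 + 5.726092 + 3.499918) = 6.57·10.436057 = 68.564893 m
RSL: p² = d² − 2 + 2cos(α−β) − 2d(sin α + sin β) = 53.584038; p = √p² = 7.320112; φ = atan2(cos α + cos β, d − sin α − sin β) − atan2(2, p) = -0.308683 rad; t = (α − φ) mod 2π = 5.770376 rad, q = (β − φ) mod 2π = 3.480504 rad → L = 6.57·(5.770376 + 7.320112 + 3.480504) = 6.57·16.570991 = 108.871413 m
RLR: c = (6 − d² + 2cos(α−β) + 2d(sin α − sin β))/8 = -6.424299, |c| > 1 → infeasible
LRL: c = (6 − d² + 2cos(α−β) − 2d(sin α − sin β))/8 = -4.030912, |c| > 1 → infeasible
Shortest: LSL with L = 67.916644 m ≈ 67.9166 m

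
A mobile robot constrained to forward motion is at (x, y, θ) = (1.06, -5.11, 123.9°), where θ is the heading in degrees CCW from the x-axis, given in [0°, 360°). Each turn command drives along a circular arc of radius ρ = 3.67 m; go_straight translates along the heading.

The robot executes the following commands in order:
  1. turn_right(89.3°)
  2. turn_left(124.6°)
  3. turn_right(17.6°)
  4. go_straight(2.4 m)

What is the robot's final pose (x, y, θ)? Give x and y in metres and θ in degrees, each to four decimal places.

set_pose: (x, y, θ) = (1.0600, -5.1100, 123.9000°), ρ = 3.67
turn_right(89.3°): centre at ρ to the right, rotate −89.3° → (2.0222, -0.0422, 34.6000°)
turn_left(124.6°): centre at ρ to the left, rotate +124.6° → (1.2414, 6.4096, 159.2000°)
turn_right(17.6°): centre at ρ to the right, rotate −17.6° → (0.2650, 6.9642, 141.6000°)
go_straight(2.4): x += 2.4·cos θ, y += 2.4·sin θ → (-1.6158, 8.4550, 141.6000°)

(-1.6158, 8.4550, 141.6000°)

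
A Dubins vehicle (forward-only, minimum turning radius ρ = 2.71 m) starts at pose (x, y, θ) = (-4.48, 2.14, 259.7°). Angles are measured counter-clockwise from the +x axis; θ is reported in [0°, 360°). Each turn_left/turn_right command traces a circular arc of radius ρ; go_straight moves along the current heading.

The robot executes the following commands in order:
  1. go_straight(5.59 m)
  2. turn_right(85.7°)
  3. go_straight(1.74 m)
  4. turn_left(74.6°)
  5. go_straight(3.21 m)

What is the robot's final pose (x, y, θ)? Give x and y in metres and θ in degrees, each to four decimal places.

set_pose: (x, y, θ) = (-4.4800, 2.1400, 259.7000°), ρ = 2.71
go_straight(5.59): x += 5.59·cos θ, y += 5.59·sin θ → (-5.4795, -3.3599, 259.7000°)
turn_right(85.7°): centre at ρ to the right, rotate −85.7° → (-8.4291, -5.5705, 174.0000°)
go_straight(1.74): x += 1.74·cos θ, y += 1.74·sin θ → (-10.1596, -5.3886, 174.0000°)
turn_left(74.6°): centre at ρ to the left, rotate +74.6° → (-12.9660, -7.0950, 248.6000°)
go_straight(3.21): x += 3.21·cos θ, y += 3.21·sin θ → (-14.1373, -10.0837, 248.6000°)

(-14.1373, -10.0837, 248.6000°)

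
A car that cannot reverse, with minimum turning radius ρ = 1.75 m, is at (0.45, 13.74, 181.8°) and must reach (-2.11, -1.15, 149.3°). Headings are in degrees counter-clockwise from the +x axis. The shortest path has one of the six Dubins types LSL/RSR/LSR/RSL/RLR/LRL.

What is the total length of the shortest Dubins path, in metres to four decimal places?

18.1538 m

Let ψ = atan2(Δy, Δx) = atan2(-14.89, -2.56) = -99.7553° be the start→goal bearing.
Normalize: d = |goal − start| / ρ = 15.108465/1.75 = 8.633408, α = (θ_start − ψ) mod 360° = 281.5553° = 4.914068 rad, β = (θ_goal − ψ) mod 360° = 249.0553° = 4.346836 rad.
Common terms: sin α = -0.979732, cos α = 0.200314, sin β = -0.933926, cos β = -0.357466, cos(α−β) = 0.843391, d² = 74.535739. Work in radians in the unit-radius frame; every candidate has L = ρ·(t + p + q).
LSL: p² = 2 + d² − 2cos(α−β) + 2d(sin α − sin β) = 74.058041; p = √p² = 8.605698; φ = atan2(cos β − cos α, d + sin α − sin β) = -0.064861 rad; t = (φ − α) mod 2π = 1.304257 rad, q = (β − φ) mod 2π = 4.411696 rad → L = 1.75·(1.304257 + 8.605698 + 4.411696) = 1.75·14.321651 = 25.062890 m
RSR: p² = 2 + d² − 2cos(α−β) + 2d(sin β − sin α) = 75.639871; p = √p² = 8.697119; φ = atan2(cos α − cos β, d − sin α + sin β) = 0.064178 rad; t = (α − φ) mod 2π = 4.849890 rad, q = (φ − β) mod 2π = 2.000527 rad → L = 1.75·(4.849890 + 8.697119 + 2.000527) = 1.75·15.547536 = 27.208188 m
LSR: p² = d² − 2 + 2cos(α−β) + 2d(sin α + sin β) = 41.179743; p = √p² = 6.417144; φ = atan2(−cos α − cos β, d + sin α + sin β) − atan2(−2, p) = 0.325506 rad; t = (φ − α) mod 2π = 1.694624 rad, q = (φ − β) mod 2π = 2.261856 rad → L = 1.75·(1.694624 + 6.417144 + 2.261856) = 1.75·10.373624 = 18.153842 m
RSL: p² = d² − 2 + 2cos(α−β) − 2d(sin α + sin β) = 107.265300; p = √p² = 10.356896; φ = atan2(cos α + cos β, d − sin α − sin β) − atan2(2, p) = -0.205659 rad; t = (α − φ) mod 2π = 5.119727 rad, q = (β − φ) mod 2π = 4.552495 rad → L = 1.75·(5.119727 + 10.356896 + 4.552495) = 1.75·20.029118 = 35.050956 m
RLR: c = (6 − d² + 2cos(α−β) + 2d(sin α − sin β))/8 = -8.454984, |c| > 1 → infeasible
LRL: c = (6 − d² + 2cos(α−β) − 2d(sin α − sin β))/8 = -8.257255, |c| > 1 → infeasible
Shortest: LSR with L = 18.153842 m ≈ 18.1538 m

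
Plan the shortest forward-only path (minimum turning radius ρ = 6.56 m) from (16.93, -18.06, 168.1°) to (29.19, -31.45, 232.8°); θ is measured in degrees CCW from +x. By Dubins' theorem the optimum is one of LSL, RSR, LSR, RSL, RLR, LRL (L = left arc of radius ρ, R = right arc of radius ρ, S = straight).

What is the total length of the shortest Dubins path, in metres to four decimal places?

Let ψ = atan2(Δy, Δx) = atan2(-13.39, 12.26) = -47.5225° be the start→goal bearing.
Normalize: d = |goal − start| / ρ = 18.154881/6.56 = 2.767512, α = (θ_start − ψ) mod 360° = 215.6225° = 3.763323 rad, β = (θ_goal − ψ) mod 360° = 280.3225° = 4.892551 rad.
Common terms: sin α = -0.582442, cos α = -0.812872, sin β = -0.983815, cos β = 0.179189, cos(α−β) = 0.427358, d² = 7.659124. Work in radians in the unit-radius frame; every candidate has L = ρ·(t + p + q).
LSL: p² = 2 + d² − 2cos(α−β) + 2d(sin α − sin β) = 11.026015; p = √p² = 3.320544; φ = atan2(cos β − cos α, d + sin α − sin β) = 0.303398 rad; t = (φ − α) mod 2π = 2.823260 rad, q = (β − φ) mod 2π = 4.589153 rad → L = 6.56·(2.823260 + 3.320544 + 4.589153) = 6.56·10.732958 = 70.408202 m
RSR: p² = 2 + d² − 2cos(α−β) + 2d(sin β − sin α) = 6.582803; p = √p² = 2.565697; φ = atan2(cos α − cos β, d − sin α + sin β) = -0.397011 rad; t = (α − φ) mod 2π = 4.160333 rad, q = (φ − β) mod 2π = 0.993624 rad → L = 6.56·(4.160333 + 2.565697 + 0.993624) = 6.56·7.719655 = 50.640935 m
LSR: p² = d² − 2 + 2cos(α−β) + 2d(sin α + sin β) = -2.155431 < 0 → infeasible
RSL: p² = d² − 2 + 2cos(α−β) − 2d(sin α + sin β) = 15.183112; p = √p² = 3.896551; φ = atan2(cos α + cos β, d − sin α − sin β) − atan2(2, p) = -0.619402 rad; t = (α − φ) mod 2π = 4.382724 rad, q = (β − φ) mod 2π = 5.511952 rad → L = 6.56·(4.382724 + 3.896551 + 5.511952) = 6.56·13.791228 = 90.470456 m
RLR: c = (6 − d² + 2cos(α−β) + 2d(sin α − sin β))/8 = 0.177150; p = 2π − arccos c = 4.890478 rad; φ = atan2(cos α − cos β, d − sin α + sin β) = -0.397011 rad; t = (α − φ + p/2) mod 2π = 0.322387 rad, q = (α − β − t + p) mod 2π = 3.438863 rad → L = 6.56·(0.322387 + 4.890478 + 3.438863) = 6.56·8.651729 = 56.755342 m
LRL: c = (6 − d² + 2cos(α−β) − 2d(sin α − sin β))/8 = -0.378252; p = 2π − arccos c = 4.324482 rad; φ = atan2(cos β − cos α, d + sin α − sin β) = 0.303398 rad; t = (φ − α + p/2) mod 2π = 4.985501 rad, q = (β − α − t + p) mod 2π = 0.468209 rad → L = 6.56·(4.985501 + 4.324482 + 0.468209) = 6.56·9.778192 = 64.144938 m
Shortest: RSR with L = 50.640935 m ≈ 50.6409 m

50.6409 m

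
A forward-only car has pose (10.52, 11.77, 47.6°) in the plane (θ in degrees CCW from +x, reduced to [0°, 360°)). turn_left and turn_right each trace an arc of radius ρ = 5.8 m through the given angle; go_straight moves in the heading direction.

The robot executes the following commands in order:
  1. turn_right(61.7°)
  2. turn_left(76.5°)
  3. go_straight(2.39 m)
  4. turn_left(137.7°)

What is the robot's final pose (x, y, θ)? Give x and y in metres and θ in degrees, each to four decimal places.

(16.7430, 26.6743, 200.1000°)

set_pose: (x, y, θ) = (10.5200, 11.7700, 47.6000°), ρ = 5.8
turn_right(61.7°): centre at ρ to the right, rotate −61.7° → (16.2160, 13.4843, -14.1000° ≡ 345.9000°)
turn_left(76.5°): centre at ρ to the left, rotate +76.5° → (22.7690, 16.4224, 422.4000° ≡ 62.4000°)
go_straight(2.39): x += 2.39·cos θ, y += 2.39·sin θ → (23.8762, 18.5405, 62.4000°)
turn_left(137.7°): centre at ρ to the left, rotate +137.7° → (16.7430, 26.6743, 200.1000°)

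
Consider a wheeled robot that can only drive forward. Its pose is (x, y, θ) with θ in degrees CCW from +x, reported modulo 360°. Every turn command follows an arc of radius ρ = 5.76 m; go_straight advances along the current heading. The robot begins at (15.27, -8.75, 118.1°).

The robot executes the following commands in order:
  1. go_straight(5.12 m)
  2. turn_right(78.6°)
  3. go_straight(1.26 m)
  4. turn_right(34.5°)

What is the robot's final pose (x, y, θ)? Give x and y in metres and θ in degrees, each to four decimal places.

set_pose: (x, y, θ) = (15.2700, -8.7500, 118.1000°), ρ = 5.76
go_straight(5.12): x += 5.12·cos θ, y += 5.12·sin θ → (12.8584, -4.2335, 118.1000°)
turn_right(78.6°): centre at ρ to the right, rotate −78.6° → (14.2757, 2.9241, 39.5000°)
go_straight(1.26): x += 1.26·cos θ, y += 1.26·sin θ → (15.2479, 3.7255, 39.5000°)
turn_right(34.5°): centre at ρ to the right, rotate −34.5° → (18.4097, 5.0191, 5.0000°)

(18.4097, 5.0191, 5.0000°)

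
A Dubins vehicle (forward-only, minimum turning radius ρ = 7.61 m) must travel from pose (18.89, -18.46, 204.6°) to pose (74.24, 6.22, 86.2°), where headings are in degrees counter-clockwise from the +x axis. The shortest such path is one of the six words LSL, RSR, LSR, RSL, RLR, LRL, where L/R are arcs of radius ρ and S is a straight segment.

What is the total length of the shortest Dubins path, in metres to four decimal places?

Let ψ = atan2(Δy, Δx) = atan2(24.68, 55.35) = 24.0316° be the start→goal bearing.
Normalize: d = |goal − start| / ρ = 60.603011/7.61 = 7.963602, α = (θ_start − ψ) mod 360° = 180.5684° = 3.151513 rad, β = (θ_goal − ψ) mod 360° = 62.1684° = 1.085043 rad.
Common terms: sin α = -0.009920, cos α = -0.999951, sin β = 0.884324, cos β = 0.466875, cos(α−β) = -0.475624, d² = 63.418956. Work in radians in the unit-radius frame; every candidate has L = ρ·(t + p + q).
LSL: p² = 2 + d² − 2cos(α−β) + 2d(sin α − sin β) = 52.127401; p = √p² = 7.219931; φ = atan2(cos β − cos α, d + sin α − sin β) = 0.204588 rad; t = (φ − α) mod 2π = 3.336260 rad, q = (β − φ) mod 2π = 0.880456 rad → L = 7.61·(3.336260 + 7.219931 + 0.880456) = 7.61·11.436646 = 87.032878 m
RSR: p² = 2 + d² − 2cos(α−β) + 2d(sin β − sin α) = 80.613007; p = √p² = 8.978475; φ = atan2(cos α − cos β, d − sin α + sin β) = -0.164107 rad; t = (α − φ) mod 2π = 3.315620 rad, q = (φ − β) mod 2π = 5.034035 rad → L = 7.61·(3.315620 + 8.978475 + 5.034035) = 7.61·17.328130 = 131.867068 m
LSR: p² = d² − 2 + 2cos(α−β) + 2d(sin α + sin β) = 74.394508; p = √p² = 8.625225; φ = atan2(−cos α − cos β, d + sin α + sin β) − atan2(−2, p) = 0.288095 rad; t = (φ − α) mod 2π = 3.419767 rad, q = (φ − β) mod 2π = 5.486237 rad → L = 7.61·(3.419767 + 8.625225 + 5.486237) = 7.61·17.531229 = 133.412651 m
RSL: p² = d² − 2 + 2cos(α−β) − 2d(sin α + sin β) = 46.540906; p = √p² = 6.822090; φ = atan2(cos α + cos β, d − sin α − sin β) − atan2(2, p) = -0.360229 rad; t = (α − φ) mod 2π = 3.511742 rad, q = (β − φ) mod 2π = 1.445272 rad → L = 7.61·(3.511742 + 6.822090 + 1.445272) = 7.61·11.779104 = 89.638980 m
RLR: c = (6 − d² + 2cos(α−β) + 2d(sin α − sin β))/8 = -9.076626, |c| > 1 → infeasible
LRL: c = (6 − d² + 2cos(α−β) − 2d(sin α − sin β))/8 = -5.515925, |c| > 1 → infeasible
Shortest: LSL with L = 87.032878 m ≈ 87.0329 m

87.0329 m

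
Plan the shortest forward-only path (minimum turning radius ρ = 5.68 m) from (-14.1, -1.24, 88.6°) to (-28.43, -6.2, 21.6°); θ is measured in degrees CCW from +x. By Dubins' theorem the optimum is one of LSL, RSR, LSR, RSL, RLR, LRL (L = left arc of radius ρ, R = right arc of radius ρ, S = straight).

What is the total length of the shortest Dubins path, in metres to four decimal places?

Let ψ = atan2(Δy, Δx) = atan2(-4.96, -14.33) = -160.9079° be the start→goal bearing.
Normalize: d = |goal − start| / ρ = 15.164119/5.68 = 2.669739, α = (θ_start − ψ) mod 360° = 249.5079° = 4.354734 rad, β = (θ_goal − ψ) mod 360° = 182.5079° = 3.185363 rad.
Common terms: sin α = -0.936720, cos α = -0.350079, sin β = -0.043757, cos β = -0.999042, cos(α−β) = 0.390731, d² = 7.127508. Work in radians in the unit-radius frame; every candidate has L = ρ·(t + p + q).
LSL: p² = 2 + d² − 2cos(α−β) + 2d(sin α − sin β) = 3.578086; p = √p² = 1.891583; φ = atan2(cos β − cos α, d + sin α − sin β) = -0.350194 rad; t = (φ − α) mod 2π = 1.578258 rad, q = (β − φ) mod 2π = 3.535557 rad → L = 5.68·(1.578258 + 1.891583 + 3.535557) = 5.68·7.005398 = 39.790658 m
RSR: p² = 2 + d² − 2cos(α−β) + 2d(sin β − sin α) = 13.114005; p = √p² = 3.621326; φ = atan2(cos α − cos β, d − sin α + sin β) = 0.180179 rad; t = (α − φ) mod 2π = 4.174555 rad, q = (φ − β) mod 2π = 3.278001 rad → L = 5.68·(4.174555 + 3.621326 + 3.278001) = 5.68·11.073882 = 62.899652 m
LSR: p² = d² − 2 + 2cos(α−β) + 2d(sin α + sin β) = 0.673733; p = √p² = 0.820812; φ = atan2(−cos α − cos β, d + sin α + sin β) − atan2(−2, p) = 1.855266 rad; t = (φ − α) mod 2π = 3.783717 rad, q = (φ − β) mod 2π = 4.953087 rad → L = 5.68·(3.783717 + 0.820812 + 4.953087) = 5.68·9.557617 = 54.287263 m
RSL: p² = d² − 2 + 2cos(α−β) − 2d(sin α + sin β) = 11.144207; p = √p² = 3.338294; φ = atan2(cos α + cos β, d − sin α − sin β) − atan2(2, p) = -0.893792 rad; t = (α − φ) mod 2π = 5.248526 rad, q = (β − φ) mod 2π = 4.079155 rad → L = 5.68·(5.248526 + 3.338294 + 4.079155) = 5.68·12.665975 = 71.942739 m
RLR: c = (6 − d² + 2cos(α−β) + 2d(sin α − sin β))/8 = -0.639251; p = 2π − arccos c = 4.018866 rad; φ = atan2(cos α − cos β, d − sin α + sin β) = 0.180179 rad; t = (α − φ + p/2) mod 2π = 6.183987 rad, q = (α − β − t + p) mod 2π = 5.287434 rad → L = 5.68·(6.183987 + 4.018866 + 5.287434) = 5.68·15.490287 = 87.984831 m
LRL: c = (6 − d² + 2cos(α−β) − 2d(sin α − sin β))/8 = 0.552739; p = 2π − arccos c = 5.298037 rad; φ = atan2(cos β − cos α, d + sin α − sin β) = -0.350194 rad; t = (φ − α + p/2) mod 2π = 4.227276 rad, q = (β − α − t + p) mod 2π = 6.184575 rad → L = 5.68·(4.227276 + 5.298037 + 6.184575) = 5.68·15.709888 = 89.232165 m
Shortest: LSL with L = 39.790658 m ≈ 39.7907 m

39.7907 m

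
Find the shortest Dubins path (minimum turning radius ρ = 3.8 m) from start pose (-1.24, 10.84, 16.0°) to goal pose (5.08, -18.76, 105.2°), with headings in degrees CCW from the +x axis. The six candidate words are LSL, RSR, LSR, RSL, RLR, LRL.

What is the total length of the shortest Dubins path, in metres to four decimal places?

44.4642 m

Let ψ = atan2(Δy, Δx) = atan2(-29.60, 6.32) = -77.9476° be the start→goal bearing.
Normalize: d = |goal − start| / ρ = 30.267184/3.8 = 7.965048, α = (θ_start − ψ) mod 360° = 93.9476° = 1.639694 rad, β = (θ_goal − ψ) mod 360° = 183.1476° = 3.196528 rad.
Common terms: sin α = 0.997627, cos α = -0.068843, sin β = -0.054908, cos β = -0.998491, cos(α−β) = 0.013962, d² = 63.441994. Work in radians in the unit-radius frame; every candidate has L = ρ·(t + p + q).
LSL: p² = 2 + d² − 2cos(α−β) + 2d(sin α − sin β) = 82.181054; p = √p² = 9.065377; φ = atan2(cos β − cos α, d + sin α − sin β) = -0.102730 rad; t = (φ − α) mod 2π = 4.540761 rad, q = (β − φ) mod 2π = 3.299258 rad → L = 3.8·(4.540761 + 9.065377 + 3.299258) = 3.8·16.905396 = 64.240504 m
RSR: p² = 2 + d² − 2cos(α−β) + 2d(sin β − sin α) = 48.647086; p = √p² = 6.974746; φ = atan2(cos α − cos β, d − sin α + sin β) = 0.133686 rad; t = (α − φ) mod 2π = 1.506009 rad, q = (φ − β) mod 2π = 3.220343 rad → L = 3.8·(1.506009 + 6.974746 + 3.220343) = 3.8·11.701098 = 44.464172 m
LSR: p² = d² − 2 + 2cos(α−β) + 2d(sin α + sin β) = 76.487539; p = √p² = 8.745715; φ = atan2(−cos α − cos β, d + sin α + sin β) − atan2(−2, p) = 0.344070 rad; t = (φ − α) mod 2π = 4.987561 rad, q = (φ − β) mod 2π = 3.430727 rad → L = 3.8·(4.987561 + 8.745715 + 3.430727) = 3.8·17.164004 = 65.223214 m
RSL: p² = d² − 2 + 2cos(α−β) − 2d(sin α + sin β) = 46.452298; p = √p² = 6.815592; φ = atan2(cos α + cos β, d − sin α − sin β) − atan2(2, p) = -0.436269 rad; t = (α − φ) mod 2π = 2.075963 rad, q = (β − φ) mod 2π = 3.632797 rad → L = 3.8·(2.075963 + 6.815592 + 3.632797) = 3.8·12.524352 = 47.592539 m
RLR: c = (6 − d² + 2cos(α−β) + 2d(sin α − sin β))/8 = -5.080886, |c| > 1 → infeasible
LRL: c = (6 − d² + 2cos(α−β) − 2d(sin α − sin β))/8 = -9.272632, |c| > 1 → infeasible
Shortest: RSR with L = 44.464172 m ≈ 44.4642 m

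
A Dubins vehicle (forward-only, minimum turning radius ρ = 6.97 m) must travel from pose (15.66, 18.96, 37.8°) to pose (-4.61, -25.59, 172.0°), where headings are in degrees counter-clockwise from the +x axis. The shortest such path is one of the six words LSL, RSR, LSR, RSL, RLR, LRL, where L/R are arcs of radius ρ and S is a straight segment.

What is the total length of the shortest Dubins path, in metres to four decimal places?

67.3262 m

Let ψ = atan2(Δy, Δx) = atan2(-44.55, -20.27) = -114.4653° be the start→goal bearing.
Normalize: d = |goal − start| / ρ = 48.944616/6.97 = 7.022183, α = (θ_start − ψ) mod 360° = 152.2653° = 2.657530 rad, β = (θ_goal − ψ) mod 360° = 286.4653° = 4.999762 rad.
Common terms: sin α = 0.465379, cos α = -0.885112, sin β = -0.958992, cos β = 0.283434, cos(α−β) = -0.697165, d² = 49.311054. Work in radians in the unit-radius frame; every candidate has L = ρ·(t + p + q).
LSL: p² = 2 + d² − 2cos(α−β) + 2d(sin α − sin β) = 72.709764; p = √p² = 8.527002; φ = atan2(cos β − cos α, d + sin α − sin β) = 0.137473 rad; t = (φ − α) mod 2π = 3.763128 rad, q = (β − φ) mod 2π = 4.862289 rad → L = 6.97·(3.763128 + 8.527002 + 4.862289) = 6.97·17.152419 = 119.552362 m
RSR: p² = 2 + d² − 2cos(α−β) + 2d(sin β − sin α) = 32.701005; p = √p² = 5.718479; φ = atan2(cos α − cos β, d − sin α + sin β) = -0.205795 rad; t = (α − φ) mod 2π = 2.863325 rad, q = (φ − β) mod 2π = 1.077628 rad → L = 6.97·(2.863325 + 5.718479 + 1.077628) = 6.97·9.659433 = 67.326246 m
LSR: p² = d² − 2 + 2cos(α−β) + 2d(sin α + sin β) = 38.984242; p = √p² = 6.243736; φ = atan2(−cos α − cos β, d + sin α + sin β) − atan2(−2, p) = 0.401895 rad; t = (φ − α) mod 2π = 4.027550 rad, q = (φ − β) mod 2π = 1.685318 rad → L = 6.97·(4.027550 + 6.243736 + 1.685318) = 6.97·11.956605 = 83.337536 m
RSL: p² = d² − 2 + 2cos(α−β) − 2d(sin α + sin β) = 52.849207; p = √p² = 7.269746; φ = atan2(cos α + cos β, d − sin α − sin β) − atan2(2, p) = -0.348356 rad; t = (α − φ) mod 2π = 3.005886 rad, q = (β − φ) mod 2π = 5.348118 rad → L = 6.97·(3.005886 + 7.269746 + 5.348118) = 6.97·15.623750 = 108.897537 m
RLR: c = (6 − d² + 2cos(α−β) + 2d(sin α − sin β))/8 = -3.087626, |c| > 1 → infeasible
LRL: c = (6 − d² + 2cos(α−β) − 2d(sin α − sin β))/8 = -8.088720, |c| > 1 → infeasible
Shortest: RSR with L = 67.326246 m ≈ 67.3262 m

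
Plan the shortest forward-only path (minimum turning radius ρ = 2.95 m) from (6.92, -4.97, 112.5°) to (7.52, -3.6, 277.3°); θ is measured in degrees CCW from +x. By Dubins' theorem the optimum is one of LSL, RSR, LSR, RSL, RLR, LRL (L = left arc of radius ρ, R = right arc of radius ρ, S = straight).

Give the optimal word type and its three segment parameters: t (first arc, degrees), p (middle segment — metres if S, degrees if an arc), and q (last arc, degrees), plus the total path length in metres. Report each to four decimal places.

Let ψ = atan2(Δy, Δx) = atan2(1.37, 0.60) = 66.3487° be the start→goal bearing.
Normalize: d = |goal − start| / ρ = 1.495627/2.95 = 0.506992, α = (θ_start − ψ) mod 360° = 46.1513° = 0.805492 rad, β = (θ_goal − ψ) mod 360° = 210.9513° = 3.681795 rad.
Common terms: sin α = 0.721172, cos α = 0.692756, sin β = -0.514310, cos β = -0.857605, cos(α−β) = -0.965016, d² = 0.257041. Work in radians in the unit-radius frame; every candidate has L = ρ·(t + p + q).
LSL: p² = 2 + d² − 2cos(α−β) + 2d(sin α − sin β) = 5.439833; p = √p² = 2.332345; φ = atan2(cos β − cos α, d + sin α − sin β) = -0.727122 rad; t = (φ − α) mod 2π = 4.750571 rad, q = (β − φ) mod 2π = 4.408917 rad → L = 2.95·(4.750571 + 2.332345 + 4.408917) = 2.95·11.491833 = 33.900907 m
RSR: p² = 2 + d² − 2cos(α−β) + 2d(sin β − sin α) = 2.934315; p = √p² = 1.712984; φ = atan2(cos α − cos β, d − sin α + sin β) = 2.010062 rad; t = (α − φ) mod 2π = 5.078616 rad, q = (φ − β) mod 2π = 4.611452 rad → L = 2.95·(5.078616 + 1.712984 + 4.611452) = 2.95·11.403052 = 33.639004 m
LSR: p² = d² − 2 + 2cos(α−β) + 2d(sin α + sin β) = -3.463237 < 0 → infeasible
RSL: p² = d² − 2 + 2cos(α−β) − 2d(sin α + sin β) = -3.882747 < 0 → infeasible
RLR: c = (6 − d² + 2cos(α−β) + 2d(sin α − sin β))/8 = 0.633211; p = 2π − arccos c = 5.398083 rad; φ = atan2(cos α − cos β, d − sin α + sin β) = 2.010062 rad; t = (α − φ + p/2) mod 2π = 1.494472 rad, q = (α − β − t + p) mod 2π = 1.027309 rad → L = 2.95·(1.494472 + 5.398083 + 1.027309) = 2.95·7.919864 = 23.363599 m
LRL: c = (6 − d² + 2cos(α−β) − 2d(sin α − sin β))/8 = 0.320021; p = 2π − arccos c = 5.038141 rad; φ = atan2(cos β − cos α, d + sin α − sin β) = -0.727122 rad; t = (φ − α + p/2) mod 2π = 0.986456 rad, q = (β − α − t + p) mod 2π = 0.644802 rad → L = 2.95·(0.986456 + 5.038141 + 0.644802) = 2.95·6.669398 = 19.674725 m
Shortest: LRL with L = 19.674725 m ≈ 19.6747 m
Convert LRL to answer units (arcs ×180/π): t = 0.986456·180/π = 56.5198°, p = 5.038141·180/π = 288.6642°, q = 0.644802·180/π = 36.9444°, L = 19.6747 m.

LRL: t = 56.5198°, p = 288.6642°, q = 36.9444°, L = 19.6747 m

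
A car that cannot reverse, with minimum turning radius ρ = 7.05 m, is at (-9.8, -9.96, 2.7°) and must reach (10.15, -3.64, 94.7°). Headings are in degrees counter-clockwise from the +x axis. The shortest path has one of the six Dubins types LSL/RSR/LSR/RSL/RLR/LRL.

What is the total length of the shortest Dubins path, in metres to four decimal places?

Let ψ = atan2(Δy, Δx) = atan2(6.32, 19.95) = 17.5778° be the start→goal bearing.
Normalize: d = |goal − start| / ρ = 20.927133/7.05 = 2.968388, α = (θ_start − ψ) mod 360° = 345.1222° = 6.023519 rad, β = (θ_goal − ψ) mod 360° = 77.1222° = 1.346037 rad.
Common terms: sin α = -0.256758, cos α = 0.966476, sin β = 0.974848, cos β = 0.222872, cos(α−β) = -0.034899, d² = 8.811325. Work in radians in the unit-radius frame; every candidate has L = ρ·(t + p + q).
LSL: p² = 2 + d² − 2cos(α−β) + 2d(sin α − sin β) = 3.569358; p = √p² = 1.889274; φ = atan2(cos β − cos α, d + sin α − sin β) = -0.404536 rad; t = (φ − α) mod 2π = 6.138316 rad, q = (β − φ) mod 2π = 1.750572 rad → L = 7.05·(6.138316 + 1.889274 + 1.750572) = 7.05·9.778163 = 68.936046 m
RSR: p² = 2 + d² − 2cos(α−β) + 2d(sin β − sin α) = 18.192891; p = √p² = 4.265313; φ = atan2(cos α − cos β, d − sin α + sin β) = 0.175233 rad; t = (α − φ) mod 2π = 5.848286 rad, q = (φ − β) mod 2π = 5.112382 rad → L = 7.05·(5.848286 + 4.265313 + 5.112382) = 7.05·15.225980 = 107.343161 m
LSR: p² = d² − 2 + 2cos(α−β) + 2d(sin α + sin β) = 11.004663; p = √p² = 3.317328; φ = atan2(−cos α − cos β, d + sin α + sin β) − atan2(−2, p) = 0.230464 rad; t = (φ − α) mod 2π = 0.490130 rad, q = (φ − β) mod 2π = 5.167612 rad → L = 7.05·(0.490130 + 3.317328 + 5.167612) = 7.05·8.975070 = 63.274243 m
RSL: p² = d² − 2 + 2cos(α−β) − 2d(sin α + sin β) = 2.478390; p = √p² = 1.574290; φ = atan2(cos α + cos β, d − sin α − sin β) − atan2(2, p) = -0.417734 rad; t = (α − φ) mod 2π = 0.158067 rad, q = (β − φ) mod 2π = 1.763770 rad → L = 7.05·(0.158067 + 1.574290 + 1.763770) = 7.05·3.496128 = 24.647699 m
RLR: c = (6 − d² + 2cos(α−β) + 2d(sin α − sin β))/8 = -1.274111, |c| > 1 → infeasible
LRL: c = (6 − d² + 2cos(α−β) − 2d(sin α − sin β))/8 = 0.553830; p = 2π − arccos c = 5.299346 rad; φ = atan2(cos β − cos α, d + sin α − sin β) = -0.404536 rad; t = (φ − α + p/2) mod 2π = 2.504804 rad, q = (β − α − t + p) mod 2π = 4.400246 rad → L = 7.05·(2.504804 + 5.299346 + 4.400246) = 7.05·12.204396 = 86.040990 m
Shortest: RSL with L = 24.647699 m ≈ 24.6477 m

24.6477 m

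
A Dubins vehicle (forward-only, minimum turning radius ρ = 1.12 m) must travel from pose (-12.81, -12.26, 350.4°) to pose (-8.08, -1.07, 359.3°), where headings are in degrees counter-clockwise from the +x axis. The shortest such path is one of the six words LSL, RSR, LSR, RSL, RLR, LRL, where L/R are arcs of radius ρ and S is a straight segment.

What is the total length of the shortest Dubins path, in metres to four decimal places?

Let ψ = atan2(Δy, Δx) = atan2(11.19, 4.73) = 67.0863° be the start→goal bearing.
Normalize: d = |goal − start| / ρ = 12.148621/1.12 = 10.846983, α = (θ_start − ψ) mod 360° = 283.3137° = 4.944757 rad, β = (θ_goal − ψ) mod 360° = 292.2137° = 5.100092 rad.
Common terms: sin α = -0.973124, cos α = 0.230283, sin β = -0.925780, cos β = 0.378063, cos(α−β) = 0.987960, d² = 117.657047. Work in radians in the unit-radius frame; every candidate has L = ρ·(t + p + q).
LSL: p² = 2 + d² − 2cos(α−β) + 2d(sin α − sin β) = 116.654055; p = √p² = 10.800651; φ = atan2(cos β − cos α, d + sin α − sin β) = 0.013683 rad; t = (φ − α) mod 2π = 1.352111 rad, q = (β − φ) mod 2π = 5.086409 rad → L = 1.12·(1.352111 + 10.800651 + 5.086409) = 1.12·17.239170 = 19.307871 m
RSR: p² = 2 + d² − 2cos(α−β) + 2d(sin β − sin α) = 118.708200; p = √p² = 10.895329; φ = atan2(cos α − cos β, d − sin α + sin β) = -0.013564 rad; t = (α − φ) mod 2π = 4.958321 rad, q = (φ − β) mod 2π = 1.169530 rad → L = 1.12·(4.958321 + 10.895329 + 1.169530) = 1.12·17.023180 = 19.065962 m
LSR: p² = d² − 2 + 2cos(α−β) + 2d(sin α + sin β) = 76.438211; p = √p² = 8.742895; φ = atan2(−cos α − cos β, d + sin α + sin β) − atan2(−2, p) = 0.157006 rad; t = (φ − α) mod 2π = 1.495434 rad, q = (φ − β) mod 2π = 1.340100 rad → L = 1.12·(1.495434 + 8.742895 + 1.340100) = 1.12·11.578429 = 12.967840 m
RSL: p² = d² − 2 + 2cos(α−β) − 2d(sin α + sin β) = 158.827723; p = √p² = 12.602687; φ = atan2(cos α + cos β, d − sin α − sin β) − atan2(2, p) = -0.109691 rad; t = (α − φ) mod 2π = 5.054449 rad, q = (β − φ) mod 2π = 5.209783 rad → L = 1.12·(5.054449 + 12.602687 + 5.209783) = 1.12·22.866919 = 25.610949 m
RLR: c = (6 − d² + 2cos(α−β) + 2d(sin α − sin β))/8 = -13.838525, |c| > 1 → infeasible
LRL: c = (6 − d² + 2cos(α−β) − 2d(sin α − sin β))/8 = -13.581757, |c| > 1 → infeasible
Shortest: LSR with L = 12.967840 m ≈ 12.9678 m

12.9678 m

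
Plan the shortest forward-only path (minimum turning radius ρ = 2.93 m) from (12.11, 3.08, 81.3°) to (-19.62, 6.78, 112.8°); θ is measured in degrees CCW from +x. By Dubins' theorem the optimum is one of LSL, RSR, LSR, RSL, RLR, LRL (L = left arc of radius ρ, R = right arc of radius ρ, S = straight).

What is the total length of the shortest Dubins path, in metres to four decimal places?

Let ψ = atan2(Δy, Δx) = atan2(3.70, -31.73) = 173.3488° be the start→goal bearing.
Normalize: d = |goal − start| / ρ = 31.944998/2.93 = 10.902730, α = (θ_start − ψ) mod 360° = 267.9512° = 4.676630 rad, β = (θ_goal − ψ) mod 360° = 299.4512° = 5.226409 rad.
Common terms: sin α = -0.999361, cos α = -0.035751, sin β = -0.870775, cos β = 0.491681, cos(α−β) = 0.852640, d² = 118.869515. Work in radians in the unit-radius frame; every candidate has L = ρ·(t + p + q).
LSL: p² = 2 + d² − 2cos(α−β) + 2d(sin α − sin β) = 116.360367; p = √p² = 10.787046; φ = atan2(cos β − cos α, d + sin α − sin β) = 0.048915 rad; t = (φ − α) mod 2π = 1.655470 rad, q = (β − φ) mod 2π = 5.177494 rad → L = 2.93·(1.655470 + 10.787046 + 5.177494) = 2.93·17.620010 = 51.626630 m
RSR: p² = 2 + d² − 2cos(α−β) + 2d(sin β − sin α) = 121.968102; p = √p² = 11.043917; φ = atan2(cos α − cos β, d − sin α + sin β) = -0.047776 rad; t = (α − φ) mod 2π = 4.724406 rad, q = (φ − β) mod 2π = 1.009001 rad → L = 2.93·(4.724406 + 11.043917 + 1.009001) = 2.93·16.777324 = 49.157558 m
LSR: p² = d² − 2 + 2cos(α−β) + 2d(sin α + sin β) = 77.795624; p = √p² = 8.820183; φ = atan2(−cos α − cos β, d + sin α + sin β) − atan2(−2, p) = 0.172549 rad; t = (φ − α) mod 2π = 1.779104 rad, q = (φ − β) mod 2π = 1.229325 rad → L = 2.93·(1.779104 + 8.820183 + 1.229325) = 2.93·11.828612 = 34.657834 m
RSL: p² = d² − 2 + 2cos(α−β) − 2d(sin α + sin β) = 159.353967; p = √p² = 12.623548; φ = atan2(cos α + cos β, d − sin α − sin β) − atan2(2, p) = -0.121448 rad; t = (α − φ) mod 2π = 4.798078 rad, q = (β − φ) mod 2π = 5.347857 rad → L = 2.93·(4.798078 + 12.623548 + 5.347857) = 2.93·22.769483 = 66.714584 m
RLR: c = (6 − d² + 2cos(α−β) + 2d(sin α − sin β))/8 = -14.246013, |c| > 1 → infeasible
LRL: c = (6 − d² + 2cos(α−β) − 2d(sin α − sin β))/8 = -13.545046, |c| > 1 → infeasible
Shortest: LSR with L = 34.657834 m ≈ 34.6578 m

34.6578 m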